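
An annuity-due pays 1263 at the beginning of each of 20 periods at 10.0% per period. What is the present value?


PV_due = PMT * (1-(1+i)^(-n))/i * (1+i)
PV_immediate = 10752.631
PV_due = 10752.631 * 1.1
= 11827.8941


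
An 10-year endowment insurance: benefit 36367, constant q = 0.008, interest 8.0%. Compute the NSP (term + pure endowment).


Term component = 1892.9224
Pure endowment = 10_p_x * v^10 * benefit = 0.922819 * 0.463193 * 36367 = 15544.8538
NSP = 17437.7762


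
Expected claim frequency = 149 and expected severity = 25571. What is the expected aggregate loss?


E[S] = E[N] * E[X]
= 149 * 25571
= 3.8101e+06


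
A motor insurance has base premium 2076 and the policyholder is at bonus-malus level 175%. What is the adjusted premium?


adjusted = base * BM_level / 100
= 2076 * 175 / 100
= 2076 * 1.75
= 3633.0


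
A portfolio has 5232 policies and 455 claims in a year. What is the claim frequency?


frequency = claims / policies
= 455 / 5232
= 0.087


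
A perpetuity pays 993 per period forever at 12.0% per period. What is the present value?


PV = PMT / i
= 993 / 0.12
= 8275.0


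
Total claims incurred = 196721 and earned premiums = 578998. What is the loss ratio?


Loss ratio = claims / premiums
= 196721 / 578998
= 0.3398


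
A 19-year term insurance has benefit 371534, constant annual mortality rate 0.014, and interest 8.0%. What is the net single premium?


NSP = benefit * sum_{k=0}^{n-1} k_p_x * q * v^(k+1)
With constant q=0.014, v=0.925926
Sum = 0.122536
NSP = 371534 * 0.122536
= 45526.2115


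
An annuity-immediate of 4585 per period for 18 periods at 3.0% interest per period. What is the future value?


FV = PMT * ((1+i)^n - 1) / i
= 4585 * ((1.03)^18 - 1) / 0.03
= 4585 * (1.702433 - 1) / 0.03
= 107355.1862


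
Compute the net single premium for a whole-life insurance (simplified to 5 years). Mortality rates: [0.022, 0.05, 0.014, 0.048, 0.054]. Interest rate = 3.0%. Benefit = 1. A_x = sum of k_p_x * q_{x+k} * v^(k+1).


v = 0.970874
Year 0: k_p_x=1.0, q=0.022, term=0.021359
Year 1: k_p_x=0.978, q=0.05, term=0.046093
Year 2: k_p_x=0.9291, q=0.014, term=0.011904
Year 3: k_p_x=0.916093, q=0.048, term=0.039069
Year 4: k_p_x=0.87212, q=0.054, term=0.040624
A_x = 0.159


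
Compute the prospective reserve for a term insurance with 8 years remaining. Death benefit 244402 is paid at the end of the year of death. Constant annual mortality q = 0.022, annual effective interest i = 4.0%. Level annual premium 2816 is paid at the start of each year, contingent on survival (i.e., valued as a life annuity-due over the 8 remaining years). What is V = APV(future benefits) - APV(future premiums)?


v = 1/(1+i) = 0.961538
APV(future benefits) per unit = sum_{k=0}^{7} k_p_x * q * v^(k+1) = 0.137831
APV(future benefits) = 244402 * 0.137831 = 33686.1779
Life annuity-due factor ä_{x:8} = sum_{k=0}^{7} k_p_x * v^k = 6.515648
APV(future premiums) = 2816 * 6.515648 = 18348.0659
V = 33686.1779 - 18348.0659
= 15338.112


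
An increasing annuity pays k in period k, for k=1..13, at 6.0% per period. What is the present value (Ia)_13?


(Ia)_n = sum_{k=1}^{n} k * v^k, v = 1/(1+i)
v = 0.943396
Sum computed term by term:
(Ia)_13 = 54.8156


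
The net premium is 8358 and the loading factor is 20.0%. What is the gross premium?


Gross = net * (1 + loading)
= 8358 * (1 + 0.2)
= 8358 * 1.2
= 10029.6


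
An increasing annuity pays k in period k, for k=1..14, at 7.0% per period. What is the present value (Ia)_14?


(Ia)_n = sum_{k=1}^{n} k * v^k, v = 1/(1+i)
v = 0.934579
Sum computed term by term:
(Ia)_14 = 56.1173


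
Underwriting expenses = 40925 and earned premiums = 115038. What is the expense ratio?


Expense ratio = expenses / premiums
= 40925 / 115038
= 0.3558


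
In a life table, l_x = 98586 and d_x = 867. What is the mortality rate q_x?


q_x = d_x / l_x
= 867 / 98586
= 0.0088


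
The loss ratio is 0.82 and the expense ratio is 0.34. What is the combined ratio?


Combined ratio = loss ratio + expense ratio
= 0.82 + 0.34
= 1.16


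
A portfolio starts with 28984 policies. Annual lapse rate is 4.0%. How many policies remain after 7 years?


remaining = initial * (1 - lapse)^years
= 28984 * (1 - 0.04)^7
= 28984 * 0.751447
= 21779.9537


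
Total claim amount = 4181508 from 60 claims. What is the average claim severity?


severity = total / number
= 4181508 / 60
= 69691.8


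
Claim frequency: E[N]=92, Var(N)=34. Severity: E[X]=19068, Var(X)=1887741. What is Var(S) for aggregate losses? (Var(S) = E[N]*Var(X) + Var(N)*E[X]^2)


Var(S) = E[N]*Var(X) + Var(N)*E[X]^2
= 92*1887741 + 34*19068^2
= 173672172 + 12362013216
= 1.2536e+10


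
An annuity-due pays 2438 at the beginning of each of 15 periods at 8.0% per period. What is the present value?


PV_due = PMT * (1-(1+i)^(-n))/i * (1+i)
PV_immediate = 20868.009
PV_due = 20868.009 * 1.08
= 22537.4498


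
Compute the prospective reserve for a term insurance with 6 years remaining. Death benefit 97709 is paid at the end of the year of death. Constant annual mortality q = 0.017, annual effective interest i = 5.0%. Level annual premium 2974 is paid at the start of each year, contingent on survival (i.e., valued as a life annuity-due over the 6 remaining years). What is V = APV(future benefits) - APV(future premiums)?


v = 1/(1+i) = 0.952381
APV(future benefits) per unit = sum_{k=0}^{5} k_p_x * q * v^(k+1) = 0.082903
APV(future benefits) = 97709 * 0.082903 = 8100.3884
Life annuity-due factor ä_{x:6} = sum_{k=0}^{5} k_p_x * v^k = 5.120492
APV(future premiums) = 2974 * 5.120492 = 15228.3417
V = 8100.3884 - 15228.3417
= -7127.9534


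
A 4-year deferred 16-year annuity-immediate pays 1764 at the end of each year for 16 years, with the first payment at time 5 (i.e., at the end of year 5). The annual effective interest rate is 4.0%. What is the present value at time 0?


PV at time 4 of the 16-year annuity-immediate:
a_n = 1764 * (1-(1+0.04)^(-16))/0.04 = 20554.6495
Discount back 4 years to time 0:
PV = 20554.6495 * (1+0.04)^(-4)
= 20554.6495 * 0.854804
= 17570.2005


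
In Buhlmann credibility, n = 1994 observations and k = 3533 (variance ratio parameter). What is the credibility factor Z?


Z = n / (n + k)
= 1994 / (1994 + 3533)
= 1994 / 5527
= 0.3608


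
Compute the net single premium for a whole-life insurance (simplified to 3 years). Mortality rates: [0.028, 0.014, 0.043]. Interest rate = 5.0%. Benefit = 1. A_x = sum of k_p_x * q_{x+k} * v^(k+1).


v = 0.952381
Year 0: k_p_x=1.0, q=0.028, term=0.026667
Year 1: k_p_x=0.972, q=0.014, term=0.012343
Year 2: k_p_x=0.958392, q=0.043, term=0.035599
A_x = 0.0746


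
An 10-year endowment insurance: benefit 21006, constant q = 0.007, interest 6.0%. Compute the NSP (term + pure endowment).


Term component = 1052.3034
Pure endowment = 10_p_x * v^10 * benefit = 0.932164 * 0.558395 * 21006 = 10933.9528
NSP = 11986.2562


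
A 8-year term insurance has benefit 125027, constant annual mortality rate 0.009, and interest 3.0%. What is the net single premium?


NSP = benefit * sum_{k=0}^{n-1} k_p_x * q * v^(k+1)
With constant q=0.009, v=0.970874
Sum = 0.061308
NSP = 125027 * 0.061308
= 7665.2049


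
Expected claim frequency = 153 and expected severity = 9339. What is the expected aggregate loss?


E[S] = E[N] * E[X]
= 153 * 9339
= 1.4289e+06


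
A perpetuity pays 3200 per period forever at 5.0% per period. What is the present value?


PV = PMT / i
= 3200 / 0.05
= 64000.0


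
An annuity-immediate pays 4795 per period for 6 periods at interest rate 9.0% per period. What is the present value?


PV = PMT * (1 - (1+i)^(-n)) / i
= 4795 * (1 - (1+0.09)^(-6)) / 0.09
= 4795 * (1 - 0.596267) / 0.09
= 4795 * 4.485919
= 21509.9796


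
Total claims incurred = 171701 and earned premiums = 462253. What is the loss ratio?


Loss ratio = claims / premiums
= 171701 / 462253
= 0.3714


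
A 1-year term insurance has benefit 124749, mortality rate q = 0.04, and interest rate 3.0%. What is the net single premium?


NSP = benefit * q * v
v = 1/(1+i) = 0.970874
NSP = 124749 * 0.04 * 0.970874
= 4844.6214


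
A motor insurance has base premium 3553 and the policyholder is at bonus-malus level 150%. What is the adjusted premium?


adjusted = base * BM_level / 100
= 3553 * 150 / 100
= 3553 * 1.5
= 5329.5


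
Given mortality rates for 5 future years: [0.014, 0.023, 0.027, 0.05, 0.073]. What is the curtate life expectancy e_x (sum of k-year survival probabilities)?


e_x = sum_{k=1}^{n} k_p_x
k_p_x values:
  1_p_x = 0.986
  2_p_x = 0.963322
  3_p_x = 0.937312
  4_p_x = 0.890447
  5_p_x = 0.825444
e_x = 4.6025


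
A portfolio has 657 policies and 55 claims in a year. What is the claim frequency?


frequency = claims / policies
= 55 / 657
= 0.0837


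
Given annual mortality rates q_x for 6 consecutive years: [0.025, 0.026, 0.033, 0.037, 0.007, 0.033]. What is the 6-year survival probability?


p_k = 1 - q_k for each year
Survival = product of (1 - q_k)
= 0.975 * 0.974 * 0.967 * 0.963 * 0.993 * 0.967
= 0.8492


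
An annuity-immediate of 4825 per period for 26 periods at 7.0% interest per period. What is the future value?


FV = PMT * ((1+i)^n - 1) / i
= 4825 * ((1.07)^26 - 1) / 0.07
= 4825 * (5.807353 - 1) / 0.07
= 331363.9695


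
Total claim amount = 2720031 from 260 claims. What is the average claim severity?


severity = total / number
= 2720031 / 260
= 10461.6577


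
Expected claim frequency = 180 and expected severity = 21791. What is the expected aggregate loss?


E[S] = E[N] * E[X]
= 180 * 21791
= 3.9224e+06


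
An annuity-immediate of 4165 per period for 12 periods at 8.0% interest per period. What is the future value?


FV = PMT * ((1+i)^n - 1) / i
= 4165 * ((1.08)^12 - 1) / 0.08
= 4165 * (2.51817 - 1) / 0.08
= 79039.7317


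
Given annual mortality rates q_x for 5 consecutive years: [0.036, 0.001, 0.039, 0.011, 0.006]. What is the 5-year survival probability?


p_k = 1 - q_k for each year
Survival = product of (1 - q_k)
= 0.964 * 0.999 * 0.961 * 0.989 * 0.994
= 0.9098


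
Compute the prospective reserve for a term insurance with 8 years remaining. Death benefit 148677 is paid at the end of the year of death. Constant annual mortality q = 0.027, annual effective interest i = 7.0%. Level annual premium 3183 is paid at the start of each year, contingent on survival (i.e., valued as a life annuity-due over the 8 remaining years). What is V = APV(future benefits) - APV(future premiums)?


v = 1/(1+i) = 0.934579
APV(future benefits) per unit = sum_{k=0}^{7} k_p_x * q * v^(k+1) = 0.148206
APV(future benefits) = 148677 * 0.148206 = 22034.8832
Life annuity-due factor ä_{x:8} = sum_{k=0}^{7} k_p_x * v^k = 5.873365
APV(future premiums) = 3183 * 5.873365 = 18694.9202
V = 22034.8832 - 18694.9202
= 3339.963


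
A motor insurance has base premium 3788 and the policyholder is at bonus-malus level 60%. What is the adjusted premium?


adjusted = base * BM_level / 100
= 3788 * 60 / 100
= 3788 * 0.6
= 2272.8


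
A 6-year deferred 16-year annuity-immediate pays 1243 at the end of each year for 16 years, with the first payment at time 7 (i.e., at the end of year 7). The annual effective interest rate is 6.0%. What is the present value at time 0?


PV at time 6 of the 16-year annuity-immediate:
a_n = 1243 * (1-(1+0.06)^(-16))/0.06 = 12561.6278
Discount back 6 years to time 0:
PV = 12561.6278 * (1+0.06)^(-6)
= 12561.6278 * 0.704961
= 8855.4519


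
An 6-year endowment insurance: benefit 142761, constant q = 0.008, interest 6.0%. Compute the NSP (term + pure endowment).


Term component = 5512.3882
Pure endowment = 6_p_x * v^6 * benefit = 0.95295 * 0.704961 * 142761 = 95905.7007
NSP = 101418.0889


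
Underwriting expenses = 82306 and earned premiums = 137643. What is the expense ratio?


Expense ratio = expenses / premiums
= 82306 / 137643
= 0.598


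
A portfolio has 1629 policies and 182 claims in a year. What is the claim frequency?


frequency = claims / policies
= 182 / 1629
= 0.1117


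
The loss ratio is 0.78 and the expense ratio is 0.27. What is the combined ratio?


Combined ratio = loss ratio + expense ratio
= 0.78 + 0.27
= 1.05


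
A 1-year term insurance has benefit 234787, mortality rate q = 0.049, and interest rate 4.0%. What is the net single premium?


NSP = benefit * q * v
v = 1/(1+i) = 0.961538
NSP = 234787 * 0.049 * 0.961538
= 11062.0798


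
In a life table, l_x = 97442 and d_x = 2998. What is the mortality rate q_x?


q_x = d_x / l_x
= 2998 / 97442
= 0.0308


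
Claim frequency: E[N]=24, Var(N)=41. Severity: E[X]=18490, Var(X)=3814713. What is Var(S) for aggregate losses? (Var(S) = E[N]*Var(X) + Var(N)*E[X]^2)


Var(S) = E[N]*Var(X) + Var(N)*E[X]^2
= 24*3814713 + 41*18490^2
= 91553112 + 14017084100
= 1.4109e+10


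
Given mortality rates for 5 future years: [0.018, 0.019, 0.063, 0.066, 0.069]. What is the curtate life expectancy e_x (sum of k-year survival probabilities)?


e_x = sum_{k=1}^{n} k_p_x
k_p_x values:
  1_p_x = 0.982
  2_p_x = 0.963342
  3_p_x = 0.902651
  4_p_x = 0.843076
  5_p_x = 0.784904
e_x = 4.476


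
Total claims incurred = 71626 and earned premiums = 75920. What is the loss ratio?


Loss ratio = claims / premiums
= 71626 / 75920
= 0.9434


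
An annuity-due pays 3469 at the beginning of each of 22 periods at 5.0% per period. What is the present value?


PV_due = PMT * (1-(1+i)^(-n))/i * (1+i)
PV_immediate = 45662.4559
PV_due = 45662.4559 * 1.05
= 47945.5787


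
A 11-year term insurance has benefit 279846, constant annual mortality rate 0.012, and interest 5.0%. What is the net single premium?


NSP = benefit * sum_{k=0}^{n-1} k_p_x * q * v^(k+1)
With constant q=0.012, v=0.952381
Sum = 0.094458
NSP = 279846 * 0.094458
= 26433.5573


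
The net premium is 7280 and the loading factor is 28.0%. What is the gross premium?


Gross = net * (1 + loading)
= 7280 * (1 + 0.28)
= 7280 * 1.28
= 9318.4


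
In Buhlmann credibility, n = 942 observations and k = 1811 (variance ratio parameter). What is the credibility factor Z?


Z = n / (n + k)
= 942 / (942 + 1811)
= 942 / 2753
= 0.3422


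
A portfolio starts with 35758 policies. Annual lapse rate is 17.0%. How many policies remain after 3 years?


remaining = initial * (1 - lapse)^years
= 35758 * (1 - 0.17)^3
= 35758 * 0.571787
= 20445.9595


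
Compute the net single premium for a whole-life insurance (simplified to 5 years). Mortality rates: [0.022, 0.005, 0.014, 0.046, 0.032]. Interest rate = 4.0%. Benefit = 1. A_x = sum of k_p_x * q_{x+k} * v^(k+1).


v = 0.961538
Year 0: k_p_x=1.0, q=0.022, term=0.021154
Year 1: k_p_x=0.978, q=0.005, term=0.004521
Year 2: k_p_x=0.97311, q=0.014, term=0.012111
Year 3: k_p_x=0.959486, q=0.046, term=0.037728
Year 4: k_p_x=0.91535, q=0.032, term=0.024075
A_x = 0.0996


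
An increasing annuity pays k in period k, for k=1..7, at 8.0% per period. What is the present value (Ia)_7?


(Ia)_n = sum_{k=1}^{n} k * v^k, v = 1/(1+i)
v = 0.925926
Sum computed term by term:
(Ia)_7 = 19.2306


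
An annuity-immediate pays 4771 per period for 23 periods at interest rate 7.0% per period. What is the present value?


PV = PMT * (1 - (1+i)^(-n)) / i
= 4771 * (1 - (1+0.07)^(-23)) / 0.07
= 4771 * (1 - 0.210947) / 0.07
= 4771 * 11.272187
= 53779.606


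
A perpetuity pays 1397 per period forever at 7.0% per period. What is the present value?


PV = PMT / i
= 1397 / 0.07
= 19957.1429


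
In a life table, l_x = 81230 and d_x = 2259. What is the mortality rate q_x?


q_x = d_x / l_x
= 2259 / 81230
= 0.0278


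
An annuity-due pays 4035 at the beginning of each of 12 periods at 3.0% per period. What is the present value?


PV_due = PMT * (1-(1+i)^(-n))/i * (1+i)
PV_immediate = 40164.4061
PV_due = 40164.4061 * 1.03
= 41369.3383


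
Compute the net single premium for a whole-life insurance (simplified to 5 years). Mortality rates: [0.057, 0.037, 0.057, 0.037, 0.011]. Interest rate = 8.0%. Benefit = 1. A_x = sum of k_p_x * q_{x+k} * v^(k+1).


v = 0.925926
Year 0: k_p_x=1.0, q=0.057, term=0.052778
Year 1: k_p_x=0.943, q=0.037, term=0.029913
Year 2: k_p_x=0.908109, q=0.057, term=0.041091
Year 3: k_p_x=0.856347, q=0.037, term=0.023289
Year 4: k_p_x=0.824662, q=0.011, term=0.006174
A_x = 0.1532


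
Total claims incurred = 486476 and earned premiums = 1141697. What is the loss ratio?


Loss ratio = claims / premiums
= 486476 / 1141697
= 0.4261


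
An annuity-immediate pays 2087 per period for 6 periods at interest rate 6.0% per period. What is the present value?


PV = PMT * (1 - (1+i)^(-n)) / i
= 2087 * (1 - (1+0.06)^(-6)) / 0.06
= 2087 * (1 - 0.704961) / 0.06
= 2087 * 4.917324
= 10262.4559


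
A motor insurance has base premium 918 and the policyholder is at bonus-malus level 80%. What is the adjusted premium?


adjusted = base * BM_level / 100
= 918 * 80 / 100
= 918 * 0.8
= 734.4


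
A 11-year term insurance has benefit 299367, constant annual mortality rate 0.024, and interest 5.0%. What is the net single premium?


NSP = benefit * sum_{k=0}^{n-1} k_p_x * q * v^(k+1)
With constant q=0.024, v=0.952381
Sum = 0.179165
NSP = 299367 * 0.179165
= 53636.0597


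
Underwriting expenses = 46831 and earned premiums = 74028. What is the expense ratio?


Expense ratio = expenses / premiums
= 46831 / 74028
= 0.6326


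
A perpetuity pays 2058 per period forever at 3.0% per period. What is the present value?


PV = PMT / i
= 2058 / 0.03
= 68600.0


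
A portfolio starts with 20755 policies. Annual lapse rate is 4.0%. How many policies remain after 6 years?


remaining = initial * (1 - lapse)^years
= 20755 * (1 - 0.04)^6
= 20755 * 0.782758
= 16246.1379


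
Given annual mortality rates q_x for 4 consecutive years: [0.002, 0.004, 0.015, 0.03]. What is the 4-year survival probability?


p_k = 1 - q_k for each year
Survival = product of (1 - q_k)
= 0.998 * 0.996 * 0.985 * 0.97
= 0.9497


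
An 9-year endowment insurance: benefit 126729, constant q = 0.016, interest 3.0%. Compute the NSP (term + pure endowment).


Term component = 14861.0778
Pure endowment = 9_p_x * v^9 * benefit = 0.86488 * 0.766417 * 126729 = 84003.4014
NSP = 98864.4792


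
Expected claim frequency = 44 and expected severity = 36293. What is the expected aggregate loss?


E[S] = E[N] * E[X]
= 44 * 36293
= 1.5969e+06


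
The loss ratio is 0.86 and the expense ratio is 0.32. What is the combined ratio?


Combined ratio = loss ratio + expense ratio
= 0.86 + 0.32
= 1.18


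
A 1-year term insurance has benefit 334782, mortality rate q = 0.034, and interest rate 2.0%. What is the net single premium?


NSP = benefit * q * v
v = 1/(1+i) = 0.980392
NSP = 334782 * 0.034 * 0.980392
= 11159.4


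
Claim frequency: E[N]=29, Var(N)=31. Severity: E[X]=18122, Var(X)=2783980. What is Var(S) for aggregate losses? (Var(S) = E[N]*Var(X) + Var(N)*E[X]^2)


Var(S) = E[N]*Var(X) + Var(N)*E[X]^2
= 29*2783980 + 31*18122^2
= 80735420 + 10180613404
= 1.0261e+10


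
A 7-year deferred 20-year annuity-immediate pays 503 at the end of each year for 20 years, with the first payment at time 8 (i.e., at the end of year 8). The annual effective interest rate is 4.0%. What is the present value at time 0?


PV at time 7 of the 20-year annuity-immediate:
a_n = 503 * (1-(1+0.04)^(-20))/0.04 = 6835.9342
Discount back 7 years to time 0:
PV = 6835.9342 * (1+0.04)^(-7)
= 6835.9342 * 0.759918
= 5194.7481


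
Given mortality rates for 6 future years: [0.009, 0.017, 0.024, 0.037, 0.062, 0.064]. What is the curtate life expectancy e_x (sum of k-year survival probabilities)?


e_x = sum_{k=1}^{n} k_p_x
k_p_x values:
  1_p_x = 0.991
  2_p_x = 0.974153
  3_p_x = 0.950773
  4_p_x = 0.915595
  5_p_x = 0.858828
  6_p_x = 0.803863
e_x = 5.4942


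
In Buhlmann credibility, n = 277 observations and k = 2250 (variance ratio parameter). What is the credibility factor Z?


Z = n / (n + k)
= 277 / (277 + 2250)
= 277 / 2527
= 0.1096


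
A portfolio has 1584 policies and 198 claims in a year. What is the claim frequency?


frequency = claims / policies
= 198 / 1584
= 0.125


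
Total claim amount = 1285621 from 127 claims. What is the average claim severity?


severity = total / number
= 1285621 / 127
= 10123.0


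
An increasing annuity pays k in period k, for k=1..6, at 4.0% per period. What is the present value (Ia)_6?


(Ia)_n = sum_{k=1}^{n} k * v^k, v = 1/(1+i)
v = 0.961538
Sum computed term by term:
(Ia)_6 = 17.7484


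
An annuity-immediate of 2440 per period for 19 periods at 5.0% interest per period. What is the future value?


FV = PMT * ((1+i)^n - 1) / i
= 2440 * ((1.05)^19 - 1) / 0.05
= 2440 * (2.52695 - 1) / 0.05
= 74515.1695


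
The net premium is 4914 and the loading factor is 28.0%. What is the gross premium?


Gross = net * (1 + loading)
= 4914 * (1 + 0.28)
= 4914 * 1.28
= 6289.92


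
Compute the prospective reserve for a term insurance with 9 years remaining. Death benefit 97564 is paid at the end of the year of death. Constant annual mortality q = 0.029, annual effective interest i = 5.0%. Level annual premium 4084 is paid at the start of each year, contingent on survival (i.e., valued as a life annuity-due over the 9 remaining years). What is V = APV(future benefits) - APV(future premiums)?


v = 1/(1+i) = 0.952381
APV(future benefits) per unit = sum_{k=0}^{8} k_p_x * q * v^(k+1) = 0.18552
APV(future benefits) = 97564 * 0.18552 = 18100.0928
Life annuity-due factor ä_{x:9} = sum_{k=0}^{8} k_p_x * v^k = 6.717111
APV(future premiums) = 4084 * 6.717111 = 27432.6801
V = 18100.0928 - 27432.6801
= -9332.5873


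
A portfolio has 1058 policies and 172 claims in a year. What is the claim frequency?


frequency = claims / policies
= 172 / 1058
= 0.1626


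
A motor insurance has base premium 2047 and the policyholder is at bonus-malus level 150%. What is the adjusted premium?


adjusted = base * BM_level / 100
= 2047 * 150 / 100
= 2047 * 1.5
= 3070.5


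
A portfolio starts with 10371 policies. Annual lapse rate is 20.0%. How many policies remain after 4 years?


remaining = initial * (1 - lapse)^years
= 10371 * (1 - 0.2)^4
= 10371 * 0.4096
= 4247.9616


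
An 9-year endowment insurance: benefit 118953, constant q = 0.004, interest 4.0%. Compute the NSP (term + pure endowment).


Term component = 3485.3819
Pure endowment = 9_p_x * v^9 * benefit = 0.964571 * 0.702587 * 118953 = 80613.7996
NSP = 84099.1815


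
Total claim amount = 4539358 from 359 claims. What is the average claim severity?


severity = total / number
= 4539358 / 359
= 12644.4513


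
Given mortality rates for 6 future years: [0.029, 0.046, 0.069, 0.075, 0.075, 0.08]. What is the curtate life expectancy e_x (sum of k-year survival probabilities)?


e_x = sum_{k=1}^{n} k_p_x
k_p_x values:
  1_p_x = 0.971
  2_p_x = 0.926334
  3_p_x = 0.862417
  4_p_x = 0.797736
  5_p_x = 0.737906
  6_p_x = 0.678873
e_x = 4.9743


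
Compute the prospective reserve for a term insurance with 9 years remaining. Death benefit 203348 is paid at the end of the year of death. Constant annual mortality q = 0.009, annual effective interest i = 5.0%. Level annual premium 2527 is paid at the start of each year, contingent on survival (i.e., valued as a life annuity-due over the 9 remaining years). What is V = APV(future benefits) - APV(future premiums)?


v = 1/(1+i) = 0.952381
APV(future benefits) per unit = sum_{k=0}^{8} k_p_x * q * v^(k+1) = 0.061896
APV(future benefits) = 203348 * 0.061896 = 12586.459
Life annuity-due factor ä_{x:9} = sum_{k=0}^{8} k_p_x * v^k = 7.221218
APV(future premiums) = 2527 * 7.221218 = 18248.0176
V = 12586.459 - 18248.0176
= -5661.5586


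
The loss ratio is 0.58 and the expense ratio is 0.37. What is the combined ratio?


Combined ratio = loss ratio + expense ratio
= 0.58 + 0.37
= 0.95


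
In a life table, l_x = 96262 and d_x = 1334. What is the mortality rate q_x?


q_x = d_x / l_x
= 1334 / 96262
= 0.0139


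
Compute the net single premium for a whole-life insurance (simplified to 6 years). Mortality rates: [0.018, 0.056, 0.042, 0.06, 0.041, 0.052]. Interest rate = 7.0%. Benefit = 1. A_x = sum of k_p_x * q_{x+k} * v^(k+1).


v = 0.934579
Year 0: k_p_x=1.0, q=0.018, term=0.016822
Year 1: k_p_x=0.982, q=0.056, term=0.048032
Year 2: k_p_x=0.927008, q=0.042, term=0.031782
Year 3: k_p_x=0.888074, q=0.06, term=0.04065
Year 4: k_p_x=0.834789, q=0.041, term=0.024403
Year 5: k_p_x=0.800563, q=0.052, term=0.027739
A_x = 0.1894


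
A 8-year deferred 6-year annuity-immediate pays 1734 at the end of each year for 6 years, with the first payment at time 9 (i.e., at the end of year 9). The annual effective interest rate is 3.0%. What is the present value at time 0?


PV at time 8 of the 6-year annuity-immediate:
a_n = 1734 * (1-(1+0.03)^(-6))/0.03 = 9393.41
Discount back 8 years to time 0:
PV = 9393.41 * (1+0.03)^(-8)
= 9393.41 * 0.789409
= 7415.2446


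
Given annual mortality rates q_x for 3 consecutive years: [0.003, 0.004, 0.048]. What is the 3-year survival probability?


p_k = 1 - q_k for each year
Survival = product of (1 - q_k)
= 0.997 * 0.996 * 0.952
= 0.9453


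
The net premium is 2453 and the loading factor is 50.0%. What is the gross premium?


Gross = net * (1 + loading)
= 2453 * (1 + 0.5)
= 2453 * 1.5
= 3679.5


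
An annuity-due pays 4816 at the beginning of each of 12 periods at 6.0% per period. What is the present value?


PV_due = PMT * (1-(1+i)^(-n))/i * (1+i)
PV_immediate = 40376.5924
PV_due = 40376.5924 * 1.06
= 42799.188


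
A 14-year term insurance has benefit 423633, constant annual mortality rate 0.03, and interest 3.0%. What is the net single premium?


NSP = benefit * sum_{k=0}^{n-1} k_p_x * q * v^(k+1)
With constant q=0.03, v=0.970874
Sum = 0.284199
NSP = 423633 * 0.284199
= 120396.1412


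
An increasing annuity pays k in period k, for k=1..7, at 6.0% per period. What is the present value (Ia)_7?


(Ia)_n = sum_{k=1}^{n} k * v^k, v = 1/(1+i)
v = 0.943396
Sum computed term by term:
(Ia)_7 = 21.0321


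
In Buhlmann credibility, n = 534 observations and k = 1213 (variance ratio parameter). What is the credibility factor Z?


Z = n / (n + k)
= 534 / (534 + 1213)
= 534 / 1747
= 0.3057


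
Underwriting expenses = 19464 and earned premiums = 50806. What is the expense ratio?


Expense ratio = expenses / premiums
= 19464 / 50806
= 0.3831


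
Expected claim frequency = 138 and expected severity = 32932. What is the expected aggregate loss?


E[S] = E[N] * E[X]
= 138 * 32932
= 4.5446e+06


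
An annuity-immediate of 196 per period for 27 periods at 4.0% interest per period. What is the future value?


FV = PMT * ((1+i)^n - 1) / i
= 196 * ((1.04)^27 - 1) / 0.04
= 196 * (2.883369 - 1) / 0.04
= 9228.506


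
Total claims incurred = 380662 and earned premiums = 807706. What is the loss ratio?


Loss ratio = claims / premiums
= 380662 / 807706
= 0.4713


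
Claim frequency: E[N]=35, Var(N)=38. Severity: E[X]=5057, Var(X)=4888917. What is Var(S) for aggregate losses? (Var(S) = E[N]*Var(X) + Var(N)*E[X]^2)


Var(S) = E[N]*Var(X) + Var(N)*E[X]^2
= 35*4888917 + 38*5057^2
= 171112095 + 971783462
= 1.1429e+09


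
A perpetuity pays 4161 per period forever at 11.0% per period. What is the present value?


PV = PMT / i
= 4161 / 0.11
= 37827.2727


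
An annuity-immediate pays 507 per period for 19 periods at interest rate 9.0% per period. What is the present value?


PV = PMT * (1 - (1+i)^(-n)) / i
= 507 * (1 - (1+0.09)^(-19)) / 0.09
= 507 * (1 - 0.19449) / 0.09
= 507 * 8.950115
= 4537.7082


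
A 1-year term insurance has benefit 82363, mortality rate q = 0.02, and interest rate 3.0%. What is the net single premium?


NSP = benefit * q * v
v = 1/(1+i) = 0.970874
NSP = 82363 * 0.02 * 0.970874
= 1599.2816


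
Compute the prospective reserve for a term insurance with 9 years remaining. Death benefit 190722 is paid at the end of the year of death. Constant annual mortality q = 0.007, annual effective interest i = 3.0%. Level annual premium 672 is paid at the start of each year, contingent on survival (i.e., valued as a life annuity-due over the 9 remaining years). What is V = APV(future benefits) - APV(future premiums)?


v = 1/(1+i) = 0.970874
APV(future benefits) per unit = sum_{k=0}^{8} k_p_x * q * v^(k+1) = 0.053075
APV(future benefits) = 190722 * 0.053075 = 10122.5026
Life annuity-due factor ä_{x:9} = sum_{k=0}^{8} k_p_x * v^k = 7.809555
APV(future premiums) = 672 * 7.809555 = 5248.021
V = 10122.5026 - 5248.021
= 4874.4816


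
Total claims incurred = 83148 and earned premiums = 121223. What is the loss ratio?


Loss ratio = claims / premiums
= 83148 / 121223
= 0.6859


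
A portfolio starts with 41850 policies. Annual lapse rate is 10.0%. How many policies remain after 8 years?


remaining = initial * (1 - lapse)^years
= 41850 * (1 - 0.1)^8
= 41850 * 0.430467
= 18015.0527


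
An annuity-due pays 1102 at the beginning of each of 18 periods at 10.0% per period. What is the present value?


PV_due = PMT * (1-(1+i)^(-n))/i * (1+i)
PV_immediate = 9037.9561
PV_due = 9037.9561 * 1.1
= 9941.7517


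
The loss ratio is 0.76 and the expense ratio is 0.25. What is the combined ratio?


Combined ratio = loss ratio + expense ratio
= 0.76 + 0.25
= 1.01


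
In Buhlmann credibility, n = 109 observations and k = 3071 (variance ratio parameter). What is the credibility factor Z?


Z = n / (n + k)
= 109 / (109 + 3071)
= 109 / 3180
= 0.0343


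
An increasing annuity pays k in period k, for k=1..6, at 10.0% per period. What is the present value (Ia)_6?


(Ia)_n = sum_{k=1}^{n} k * v^k, v = 1/(1+i)
v = 0.909091
Sum computed term by term:
(Ia)_6 = 14.0394


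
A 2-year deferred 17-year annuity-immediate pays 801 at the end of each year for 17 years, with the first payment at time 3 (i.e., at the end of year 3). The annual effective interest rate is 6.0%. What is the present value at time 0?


PV at time 2 of the 17-year annuity-immediate:
a_n = 801 * (1-(1+0.06)^(-17))/0.06 = 8392.285
Discount back 2 years to time 0:
PV = 8392.285 * (1+0.06)^(-2)
= 8392.285 * 0.889996
= 7469.1038


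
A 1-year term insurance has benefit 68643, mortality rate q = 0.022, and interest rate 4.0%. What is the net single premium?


NSP = benefit * q * v
v = 1/(1+i) = 0.961538
NSP = 68643 * 0.022 * 0.961538
= 1452.0635


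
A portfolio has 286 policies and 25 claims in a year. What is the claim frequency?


frequency = claims / policies
= 25 / 286
= 0.0874


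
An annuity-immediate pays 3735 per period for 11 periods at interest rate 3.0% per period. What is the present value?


PV = PMT * (1 - (1+i)^(-n)) / i
= 3735 * (1 - (1+0.03)^(-11)) / 0.03
= 3735 * (1 - 0.722421) / 0.03
= 3735 * 9.252624
= 34558.5511


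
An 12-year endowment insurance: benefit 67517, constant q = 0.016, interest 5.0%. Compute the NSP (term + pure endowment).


Term component = 8857.4318
Pure endowment = 12_p_x * v^12 * benefit = 0.824027 * 0.556837 * 67517 = 30980.0939
NSP = 39837.5257


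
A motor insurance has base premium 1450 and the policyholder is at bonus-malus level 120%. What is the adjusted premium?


adjusted = base * BM_level / 100
= 1450 * 120 / 100
= 1450 * 1.2
= 1740.0


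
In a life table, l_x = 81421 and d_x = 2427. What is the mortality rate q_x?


q_x = d_x / l_x
= 2427 / 81421
= 0.0298


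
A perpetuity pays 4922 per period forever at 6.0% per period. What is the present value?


PV = PMT / i
= 4922 / 0.06
= 82033.3333


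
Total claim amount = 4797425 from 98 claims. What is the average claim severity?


severity = total / number
= 4797425 / 98
= 48953.3163


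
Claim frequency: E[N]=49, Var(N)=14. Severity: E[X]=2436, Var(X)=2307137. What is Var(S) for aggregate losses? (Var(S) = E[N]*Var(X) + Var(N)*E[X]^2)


Var(S) = E[N]*Var(X) + Var(N)*E[X]^2
= 49*2307137 + 14*2436^2
= 113049713 + 83077344
= 1.9613e+08


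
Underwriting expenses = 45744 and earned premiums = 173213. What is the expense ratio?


Expense ratio = expenses / premiums
= 45744 / 173213
= 0.2641


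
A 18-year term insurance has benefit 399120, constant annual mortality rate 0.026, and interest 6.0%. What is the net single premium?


NSP = benefit * sum_{k=0}^{n-1} k_p_x * q * v^(k+1)
With constant q=0.026, v=0.943396
Sum = 0.236404
NSP = 399120 * 0.236404
= 94353.3871


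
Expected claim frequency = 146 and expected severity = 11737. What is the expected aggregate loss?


E[S] = E[N] * E[X]
= 146 * 11737
= 1.7136e+06


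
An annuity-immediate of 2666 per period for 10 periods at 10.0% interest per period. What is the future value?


FV = PMT * ((1+i)^n - 1) / i
= 2666 * ((1.1)^10 - 1) / 0.1
= 2666 * (2.593742 - 1) / 0.1
= 42489.174


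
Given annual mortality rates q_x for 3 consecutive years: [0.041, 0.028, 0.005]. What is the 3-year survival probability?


p_k = 1 - q_k for each year
Survival = product of (1 - q_k)
= 0.959 * 0.972 * 0.995
= 0.9275


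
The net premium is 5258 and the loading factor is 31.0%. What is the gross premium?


Gross = net * (1 + loading)
= 5258 * (1 + 0.31)
= 5258 * 1.31
= 6887.98


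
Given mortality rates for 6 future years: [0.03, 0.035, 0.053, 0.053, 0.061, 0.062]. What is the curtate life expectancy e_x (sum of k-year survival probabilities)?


e_x = sum_{k=1}^{n} k_p_x
k_p_x values:
  1_p_x = 0.97
  2_p_x = 0.93605
  3_p_x = 0.886439
  4_p_x = 0.839458
  5_p_x = 0.788251
  6_p_x = 0.73938
e_x = 5.1596


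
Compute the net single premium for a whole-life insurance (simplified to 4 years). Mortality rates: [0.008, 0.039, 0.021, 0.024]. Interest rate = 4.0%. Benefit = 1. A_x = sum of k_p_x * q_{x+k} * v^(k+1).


v = 0.961538
Year 0: k_p_x=1.0, q=0.008, term=0.007692
Year 1: k_p_x=0.992, q=0.039, term=0.035769
Year 2: k_p_x=0.953312, q=0.021, term=0.017797
Year 3: k_p_x=0.933292, q=0.024, term=0.019147
A_x = 0.0804


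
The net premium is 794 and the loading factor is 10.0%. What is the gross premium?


Gross = net * (1 + loading)
= 794 * (1 + 0.1)
= 794 * 1.1
= 873.4


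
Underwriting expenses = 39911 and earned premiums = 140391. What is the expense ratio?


Expense ratio = expenses / premiums
= 39911 / 140391
= 0.2843


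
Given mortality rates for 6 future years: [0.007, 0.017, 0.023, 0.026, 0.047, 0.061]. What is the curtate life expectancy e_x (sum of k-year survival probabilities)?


e_x = sum_{k=1}^{n} k_p_x
k_p_x values:
  1_p_x = 0.993
  2_p_x = 0.976119
  3_p_x = 0.953668
  4_p_x = 0.928873
  5_p_x = 0.885216
  6_p_x = 0.831218
e_x = 5.5681


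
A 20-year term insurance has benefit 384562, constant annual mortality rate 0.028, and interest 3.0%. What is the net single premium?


NSP = benefit * sum_{k=0}^{n-1} k_p_x * q * v^(k+1)
With constant q=0.028, v=0.970874
Sum = 0.331294
NSP = 384562 * 0.331294
= 127403.1314


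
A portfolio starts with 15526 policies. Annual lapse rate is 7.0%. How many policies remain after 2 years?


remaining = initial * (1 - lapse)^years
= 15526 * (1 - 0.07)^2
= 15526 * 0.8649
= 13428.4374


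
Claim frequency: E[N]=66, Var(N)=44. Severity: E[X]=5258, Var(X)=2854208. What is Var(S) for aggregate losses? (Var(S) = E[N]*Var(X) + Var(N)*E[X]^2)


Var(S) = E[N]*Var(X) + Var(N)*E[X]^2
= 66*2854208 + 44*5258^2
= 188377728 + 1216448816
= 1.4048e+09


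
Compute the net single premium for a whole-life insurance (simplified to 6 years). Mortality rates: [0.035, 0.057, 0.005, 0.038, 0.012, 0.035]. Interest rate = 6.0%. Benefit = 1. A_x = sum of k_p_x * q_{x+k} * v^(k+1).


v = 0.943396
Year 0: k_p_x=1.0, q=0.035, term=0.033019
Year 1: k_p_x=0.965, q=0.057, term=0.048954
Year 2: k_p_x=0.909995, q=0.005, term=0.00382
Year 3: k_p_x=0.905445, q=0.038, term=0.027253
Year 4: k_p_x=0.871038, q=0.012, term=0.007811
Year 5: k_p_x=0.860586, q=0.035, term=0.021234
A_x = 0.1421


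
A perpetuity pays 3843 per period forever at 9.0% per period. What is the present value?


PV = PMT / i
= 3843 / 0.09
= 42700.0


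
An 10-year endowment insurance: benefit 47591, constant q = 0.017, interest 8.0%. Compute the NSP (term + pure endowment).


Term component = 5086.0756
Pure endowment = 10_p_x * v^10 * benefit = 0.842433 * 0.463193 * 47591 = 18570.4511
NSP = 23656.5267


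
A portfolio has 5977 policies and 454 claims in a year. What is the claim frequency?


frequency = claims / policies
= 454 / 5977
= 0.076


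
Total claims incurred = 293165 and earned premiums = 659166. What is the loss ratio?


Loss ratio = claims / premiums
= 293165 / 659166
= 0.4448


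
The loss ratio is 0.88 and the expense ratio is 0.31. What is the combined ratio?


Combined ratio = loss ratio + expense ratio
= 0.88 + 0.31
= 1.19


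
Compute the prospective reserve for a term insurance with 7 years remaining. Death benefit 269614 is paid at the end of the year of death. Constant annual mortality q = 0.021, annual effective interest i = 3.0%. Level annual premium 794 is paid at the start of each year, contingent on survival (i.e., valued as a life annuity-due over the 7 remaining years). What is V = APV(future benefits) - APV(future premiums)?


v = 1/(1+i) = 0.970874
APV(future benefits) per unit = sum_{k=0}^{6} k_p_x * q * v^(k+1) = 0.123184
APV(future benefits) = 269614 * 0.123184 = 33212.1136
Life annuity-due factor ä_{x:7} = sum_{k=0}^{6} k_p_x * v^k = 6.041879
APV(future premiums) = 794 * 6.041879 = 4797.2517
V = 33212.1136 - 4797.2517
= 28414.8619


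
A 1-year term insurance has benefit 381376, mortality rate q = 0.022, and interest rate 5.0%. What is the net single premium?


NSP = benefit * q * v
v = 1/(1+i) = 0.952381
NSP = 381376 * 0.022 * 0.952381
= 7990.7352


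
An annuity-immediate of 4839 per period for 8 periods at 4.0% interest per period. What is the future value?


FV = PMT * ((1+i)^n - 1) / i
= 4839 * ((1.04)^8 - 1) / 0.04
= 4839 * (1.368569 - 1) / 0.04
= 44587.6409


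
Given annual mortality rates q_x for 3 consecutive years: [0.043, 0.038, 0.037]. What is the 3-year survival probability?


p_k = 1 - q_k for each year
Survival = product of (1 - q_k)
= 0.957 * 0.962 * 0.963
= 0.8866


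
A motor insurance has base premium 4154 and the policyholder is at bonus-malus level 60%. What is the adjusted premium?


adjusted = base * BM_level / 100
= 4154 * 60 / 100
= 4154 * 0.6
= 2492.4


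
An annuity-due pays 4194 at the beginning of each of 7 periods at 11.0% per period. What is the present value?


PV_due = PMT * (1-(1+i)^(-n))/i * (1+i)
PV_immediate = 19762.9511
PV_due = 19762.9511 * 1.11
= 21936.8758


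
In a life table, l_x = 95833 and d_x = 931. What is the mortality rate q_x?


q_x = d_x / l_x
= 931 / 95833
= 0.0097


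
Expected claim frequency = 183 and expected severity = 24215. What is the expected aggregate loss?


E[S] = E[N] * E[X]
= 183 * 24215
= 4.4313e+06


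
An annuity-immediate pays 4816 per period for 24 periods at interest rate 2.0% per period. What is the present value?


PV = PMT * (1 - (1+i)^(-n)) / i
= 4816 * (1 - (1+0.02)^(-24)) / 0.02
= 4816 * (1 - 0.621721) / 0.02
= 4816 * 18.913926
= 91089.4657


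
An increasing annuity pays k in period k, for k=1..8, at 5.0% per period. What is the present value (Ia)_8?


(Ia)_n = sum_{k=1}^{n} k * v^k, v = 1/(1+i)
v = 0.952381
Sum computed term by term:
(Ia)_8 = 27.4332


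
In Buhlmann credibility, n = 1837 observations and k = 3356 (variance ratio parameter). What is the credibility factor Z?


Z = n / (n + k)
= 1837 / (1837 + 3356)
= 1837 / 5193
= 0.3537


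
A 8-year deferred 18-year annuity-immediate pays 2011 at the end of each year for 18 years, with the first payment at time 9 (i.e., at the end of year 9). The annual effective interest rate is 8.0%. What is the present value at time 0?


PV at time 8 of the 18-year annuity-immediate:
a_n = 2011 * (1-(1+0.08)^(-18))/0.08 = 18846.865
Discount back 8 years to time 0:
PV = 18846.865 * (1+0.08)^(-8)
= 18846.865 * 0.540269
= 10182.3747
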